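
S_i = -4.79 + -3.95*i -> [-4.79, -8.74, -12.69, -16.64, -20.59]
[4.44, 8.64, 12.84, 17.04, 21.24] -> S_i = 4.44 + 4.20*i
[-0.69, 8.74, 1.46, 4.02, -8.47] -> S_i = Random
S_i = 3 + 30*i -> [3, 33, 63, 93, 123]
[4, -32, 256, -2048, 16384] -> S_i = 4*-8^i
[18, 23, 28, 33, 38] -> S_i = 18 + 5*i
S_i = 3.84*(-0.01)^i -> [3.84, -0.04, 0.0, -0.0, 0.0]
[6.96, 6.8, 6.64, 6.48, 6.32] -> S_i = 6.96 + -0.16*i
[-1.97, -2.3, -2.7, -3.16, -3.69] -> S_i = -1.97*1.17^i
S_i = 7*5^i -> [7, 35, 175, 875, 4375]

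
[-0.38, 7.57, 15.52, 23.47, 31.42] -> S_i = -0.38 + 7.95*i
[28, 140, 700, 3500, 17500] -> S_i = 28*5^i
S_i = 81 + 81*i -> [81, 162, 243, 324, 405]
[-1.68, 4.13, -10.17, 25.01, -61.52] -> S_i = -1.68*(-2.46)^i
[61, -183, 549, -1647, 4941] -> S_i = 61*-3^i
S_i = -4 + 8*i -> [-4, 4, 12, 20, 28]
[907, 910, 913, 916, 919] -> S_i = 907 + 3*i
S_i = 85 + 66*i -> [85, 151, 217, 283, 349]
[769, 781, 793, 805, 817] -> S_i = 769 + 12*i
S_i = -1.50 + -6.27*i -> [-1.5, -7.77, -14.04, -20.31, -26.58]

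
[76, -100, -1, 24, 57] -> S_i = Random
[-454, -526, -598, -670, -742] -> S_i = -454 + -72*i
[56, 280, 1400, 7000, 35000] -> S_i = 56*5^i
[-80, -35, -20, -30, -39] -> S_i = Random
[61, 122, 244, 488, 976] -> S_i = 61*2^i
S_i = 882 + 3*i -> [882, 885, 888, 891, 894]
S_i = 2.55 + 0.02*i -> [2.55, 2.57, 2.59, 2.61, 2.63]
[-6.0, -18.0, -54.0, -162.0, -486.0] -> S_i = -6.00*3.00^i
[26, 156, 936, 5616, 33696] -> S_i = 26*6^i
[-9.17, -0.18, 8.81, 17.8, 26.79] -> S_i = -9.17 + 8.99*i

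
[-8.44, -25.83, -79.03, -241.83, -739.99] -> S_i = -8.44*3.06^i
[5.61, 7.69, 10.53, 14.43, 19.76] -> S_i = 5.61*1.37^i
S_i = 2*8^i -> [2, 16, 128, 1024, 8192]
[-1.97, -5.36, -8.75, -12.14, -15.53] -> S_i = -1.97 + -3.39*i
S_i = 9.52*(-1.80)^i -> [9.52, -17.14, 30.84, -55.52, 99.94]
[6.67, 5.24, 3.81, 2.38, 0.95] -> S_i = 6.67 + -1.43*i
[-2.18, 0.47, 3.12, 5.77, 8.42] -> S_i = -2.18 + 2.65*i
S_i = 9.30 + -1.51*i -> [9.3, 7.79, 6.28, 4.77, 3.26]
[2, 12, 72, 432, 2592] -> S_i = 2*6^i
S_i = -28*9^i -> [-28, -252, -2268, -20412, -183708]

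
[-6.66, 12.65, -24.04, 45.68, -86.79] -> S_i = -6.66*(-1.90)^i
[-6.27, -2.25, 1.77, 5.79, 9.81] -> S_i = -6.27 + 4.02*i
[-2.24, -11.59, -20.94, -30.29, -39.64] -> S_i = -2.24 + -9.35*i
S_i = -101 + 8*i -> [-101, -93, -85, -77, -69]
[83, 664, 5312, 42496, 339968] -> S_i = 83*8^i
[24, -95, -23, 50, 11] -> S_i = Random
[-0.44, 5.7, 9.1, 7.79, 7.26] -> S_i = Random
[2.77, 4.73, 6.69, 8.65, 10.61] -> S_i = 2.77 + 1.96*i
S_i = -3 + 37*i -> [-3, 34, 71, 108, 145]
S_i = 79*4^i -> [79, 316, 1264, 5056, 20224]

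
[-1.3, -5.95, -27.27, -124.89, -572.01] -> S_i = -1.30*4.58^i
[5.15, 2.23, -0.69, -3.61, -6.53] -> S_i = 5.15 + -2.92*i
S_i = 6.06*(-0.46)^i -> [6.06, -2.79, 1.28, -0.59, 0.27]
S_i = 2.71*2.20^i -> [2.71, 5.96, 13.12, 28.86, 63.48]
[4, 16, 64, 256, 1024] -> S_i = 4*4^i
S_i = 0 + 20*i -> [0, 20, 40, 60, 80]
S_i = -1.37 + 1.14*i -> [-1.37, -0.23, 0.91, 2.05, 3.19]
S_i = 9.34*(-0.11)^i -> [9.34, -1.03, 0.11, -0.01, 0.0]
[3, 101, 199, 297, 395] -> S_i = 3 + 98*i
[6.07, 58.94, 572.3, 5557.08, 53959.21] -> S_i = 6.07*9.71^i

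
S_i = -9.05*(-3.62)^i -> [-9.05, 32.76, -118.59, 429.31, -1554.11]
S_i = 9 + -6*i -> [9, 3, -3, -9, -15]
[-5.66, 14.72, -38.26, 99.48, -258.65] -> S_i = -5.66*(-2.60)^i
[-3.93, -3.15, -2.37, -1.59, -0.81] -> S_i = -3.93 + 0.78*i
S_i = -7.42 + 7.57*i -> [-7.42, 0.15, 7.72, 15.29, 22.86]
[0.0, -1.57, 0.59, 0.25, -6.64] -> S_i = Random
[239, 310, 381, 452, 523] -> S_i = 239 + 71*i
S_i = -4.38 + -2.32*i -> [-4.38, -6.7, -9.02, -11.34, -13.66]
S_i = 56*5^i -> [56, 280, 1400, 7000, 35000]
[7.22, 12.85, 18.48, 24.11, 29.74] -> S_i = 7.22 + 5.63*i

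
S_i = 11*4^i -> [11, 44, 176, 704, 2816]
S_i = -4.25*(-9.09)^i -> [-4.25, 38.63, -351.17, 3192.13, -29016.46]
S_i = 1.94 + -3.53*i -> [1.94, -1.59, -5.12, -8.65, -12.18]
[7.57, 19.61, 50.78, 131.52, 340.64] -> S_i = 7.57*2.59^i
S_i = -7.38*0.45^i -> [-7.38, -3.32, -1.49, -0.67, -0.3]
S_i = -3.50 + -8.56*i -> [-3.5, -12.06, -20.62, -29.18, -37.74]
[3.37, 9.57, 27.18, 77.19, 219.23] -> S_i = 3.37*2.84^i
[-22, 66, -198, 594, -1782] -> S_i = -22*-3^i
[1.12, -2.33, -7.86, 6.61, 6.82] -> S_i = Random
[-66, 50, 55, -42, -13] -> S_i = Random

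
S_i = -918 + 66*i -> [-918, -852, -786, -720, -654]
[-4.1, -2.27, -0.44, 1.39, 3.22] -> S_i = -4.10 + 1.83*i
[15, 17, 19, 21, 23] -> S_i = 15 + 2*i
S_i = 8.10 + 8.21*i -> [8.1, 16.31, 24.52, 32.73, 40.94]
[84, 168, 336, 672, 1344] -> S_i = 84*2^i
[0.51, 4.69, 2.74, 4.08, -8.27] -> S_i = Random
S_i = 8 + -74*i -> [8, -66, -140, -214, -288]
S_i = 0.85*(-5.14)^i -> [0.85, -4.37, 22.46, -115.43, 593.3]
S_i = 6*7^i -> [6, 42, 294, 2058, 14406]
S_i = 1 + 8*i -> [1, 9, 17, 25, 33]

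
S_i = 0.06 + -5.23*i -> [0.06, -5.17, -10.4, -15.63, -20.86]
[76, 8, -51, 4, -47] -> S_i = Random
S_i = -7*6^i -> [-7, -42, -252, -1512, -9072]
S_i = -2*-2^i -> [-2, 4, -8, 16, -32]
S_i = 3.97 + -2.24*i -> [3.97, 1.73, -0.51, -2.75, -4.99]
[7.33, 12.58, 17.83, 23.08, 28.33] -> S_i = 7.33 + 5.25*i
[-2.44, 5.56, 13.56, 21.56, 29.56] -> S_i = -2.44 + 8.00*i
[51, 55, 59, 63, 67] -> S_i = 51 + 4*i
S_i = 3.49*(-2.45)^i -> [3.49, -8.55, 20.95, -51.32, 125.74]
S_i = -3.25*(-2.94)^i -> [-3.25, 9.56, -28.09, 82.59, -242.81]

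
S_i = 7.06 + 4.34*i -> [7.06, 11.4, 15.74, 20.08, 24.42]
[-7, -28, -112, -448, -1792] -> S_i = -7*4^i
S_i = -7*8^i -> [-7, -56, -448, -3584, -28672]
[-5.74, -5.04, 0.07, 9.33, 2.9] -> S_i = Random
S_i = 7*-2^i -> [7, -14, 28, -56, 112]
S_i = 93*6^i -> [93, 558, 3348, 20088, 120528]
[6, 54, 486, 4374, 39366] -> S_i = 6*9^i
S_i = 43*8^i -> [43, 344, 2752, 22016, 176128]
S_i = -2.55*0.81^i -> [-2.55, -2.07, -1.67, -1.36, -1.1]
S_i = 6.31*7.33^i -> [6.31, 46.25, 339.03, 2485.09, 18215.67]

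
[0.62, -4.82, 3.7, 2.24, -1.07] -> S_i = Random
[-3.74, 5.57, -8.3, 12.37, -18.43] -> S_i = -3.74*(-1.49)^i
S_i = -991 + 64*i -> [-991, -927, -863, -799, -735]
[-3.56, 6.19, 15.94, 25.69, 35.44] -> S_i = -3.56 + 9.75*i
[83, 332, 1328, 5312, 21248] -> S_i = 83*4^i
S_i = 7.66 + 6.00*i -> [7.66, 13.66, 19.66, 25.66, 31.66]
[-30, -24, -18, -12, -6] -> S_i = -30 + 6*i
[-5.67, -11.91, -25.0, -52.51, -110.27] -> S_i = -5.67*2.10^i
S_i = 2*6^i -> [2, 12, 72, 432, 2592]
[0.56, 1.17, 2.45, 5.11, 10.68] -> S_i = 0.56*2.09^i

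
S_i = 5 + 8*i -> [5, 13, 21, 29, 37]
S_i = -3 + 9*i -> [-3, 6, 15, 24, 33]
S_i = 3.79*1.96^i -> [3.79, 7.43, 14.56, 28.54, 55.93]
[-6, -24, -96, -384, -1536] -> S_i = -6*4^i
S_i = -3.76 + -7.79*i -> [-3.76, -11.55, -19.34, -27.13, -34.92]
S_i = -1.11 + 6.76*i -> [-1.11, 5.65, 12.41, 19.17, 25.93]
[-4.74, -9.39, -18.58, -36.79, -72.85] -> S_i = -4.74*1.98^i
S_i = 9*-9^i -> [9, -81, 729, -6561, 59049]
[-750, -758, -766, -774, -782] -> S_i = -750 + -8*i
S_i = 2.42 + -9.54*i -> [2.42, -7.12, -16.66, -26.2, -35.74]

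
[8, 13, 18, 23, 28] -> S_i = 8 + 5*i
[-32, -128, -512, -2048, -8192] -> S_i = -32*4^i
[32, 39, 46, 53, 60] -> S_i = 32 + 7*i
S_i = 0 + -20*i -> [0, -20, -40, -60, -80]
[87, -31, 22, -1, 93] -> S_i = Random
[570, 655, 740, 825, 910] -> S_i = 570 + 85*i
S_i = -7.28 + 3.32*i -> [-7.28, -3.96, -0.64, 2.68, 6.0]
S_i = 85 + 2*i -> [85, 87, 89, 91, 93]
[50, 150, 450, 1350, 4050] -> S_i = 50*3^i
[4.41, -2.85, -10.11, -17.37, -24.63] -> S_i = 4.41 + -7.26*i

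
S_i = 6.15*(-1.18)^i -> [6.15, -7.26, 8.56, -10.1, 11.92]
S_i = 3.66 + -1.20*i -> [3.66, 2.46, 1.26, 0.06, -1.14]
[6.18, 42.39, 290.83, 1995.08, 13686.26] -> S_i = 6.18*6.86^i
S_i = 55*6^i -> [55, 330, 1980, 11880, 71280]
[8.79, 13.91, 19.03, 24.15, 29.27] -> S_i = 8.79 + 5.12*i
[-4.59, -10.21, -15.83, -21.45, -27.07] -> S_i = -4.59 + -5.62*i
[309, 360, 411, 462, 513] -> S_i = 309 + 51*i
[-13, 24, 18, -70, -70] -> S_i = Random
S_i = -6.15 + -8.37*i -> [-6.15, -14.52, -22.89, -31.26, -39.63]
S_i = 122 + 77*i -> [122, 199, 276, 353, 430]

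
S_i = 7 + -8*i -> [7, -1, -9, -17, -25]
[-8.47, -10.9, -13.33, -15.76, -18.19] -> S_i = -8.47 + -2.43*i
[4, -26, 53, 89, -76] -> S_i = Random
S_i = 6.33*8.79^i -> [6.33, 55.64, 489.08, 4299.03, 37788.46]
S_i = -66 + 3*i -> [-66, -63, -60, -57, -54]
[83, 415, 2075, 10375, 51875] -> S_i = 83*5^i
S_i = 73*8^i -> [73, 584, 4672, 37376, 299008]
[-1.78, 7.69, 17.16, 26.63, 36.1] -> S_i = -1.78 + 9.47*i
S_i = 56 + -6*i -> [56, 50, 44, 38, 32]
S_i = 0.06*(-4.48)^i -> [0.06, -0.27, 1.2, -5.39, 24.17]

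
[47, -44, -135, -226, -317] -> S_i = 47 + -91*i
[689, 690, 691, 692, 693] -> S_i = 689 + 1*i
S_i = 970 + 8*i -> [970, 978, 986, 994, 1002]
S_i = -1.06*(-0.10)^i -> [-1.06, 0.11, -0.01, 0.0, -0.0]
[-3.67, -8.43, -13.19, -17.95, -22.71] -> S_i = -3.67 + -4.76*i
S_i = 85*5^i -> [85, 425, 2125, 10625, 53125]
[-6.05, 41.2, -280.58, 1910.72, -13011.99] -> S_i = -6.05*(-6.81)^i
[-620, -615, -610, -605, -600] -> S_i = -620 + 5*i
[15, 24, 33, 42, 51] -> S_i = 15 + 9*i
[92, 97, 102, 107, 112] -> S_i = 92 + 5*i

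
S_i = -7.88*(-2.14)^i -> [-7.88, 16.86, -36.09, 77.23, -165.27]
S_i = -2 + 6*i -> [-2, 4, 10, 16, 22]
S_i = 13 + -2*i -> [13, 11, 9, 7, 5]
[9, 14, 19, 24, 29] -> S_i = 9 + 5*i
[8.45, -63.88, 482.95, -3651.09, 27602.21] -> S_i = 8.45*(-7.56)^i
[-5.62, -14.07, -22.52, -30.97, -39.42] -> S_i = -5.62 + -8.45*i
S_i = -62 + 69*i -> [-62, 7, 76, 145, 214]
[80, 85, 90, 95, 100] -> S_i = 80 + 5*i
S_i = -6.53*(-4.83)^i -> [-6.53, 31.54, -152.34, 735.79, -3553.87]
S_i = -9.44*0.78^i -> [-9.44, -7.36, -5.74, -4.48, -3.49]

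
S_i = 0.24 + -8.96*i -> [0.24, -8.72, -17.68, -26.64, -35.6]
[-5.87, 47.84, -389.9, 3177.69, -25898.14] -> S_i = -5.87*(-8.15)^i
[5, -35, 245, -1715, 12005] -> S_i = 5*-7^i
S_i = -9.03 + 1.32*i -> [-9.03, -7.71, -6.39, -5.07, -3.75]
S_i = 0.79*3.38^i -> [0.79, 2.67, 9.03, 30.51, 103.11]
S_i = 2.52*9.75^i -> [2.52, 24.57, 239.56, 2335.69, 22772.93]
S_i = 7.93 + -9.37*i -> [7.93, -1.44, -10.81, -20.18, -29.55]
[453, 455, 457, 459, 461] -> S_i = 453 + 2*i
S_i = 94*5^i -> [94, 470, 2350, 11750, 58750]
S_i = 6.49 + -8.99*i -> [6.49, -2.5, -11.49, -20.48, -29.47]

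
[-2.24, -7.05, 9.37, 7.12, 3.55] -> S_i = Random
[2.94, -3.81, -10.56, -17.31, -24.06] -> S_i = 2.94 + -6.75*i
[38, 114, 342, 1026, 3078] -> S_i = 38*3^i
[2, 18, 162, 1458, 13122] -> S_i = 2*9^i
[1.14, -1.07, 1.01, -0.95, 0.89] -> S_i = 1.14*(-0.94)^i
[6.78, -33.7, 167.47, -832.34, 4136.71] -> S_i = 6.78*(-4.97)^i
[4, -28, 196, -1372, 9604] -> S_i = 4*-7^i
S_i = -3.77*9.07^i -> [-3.77, -34.19, -310.14, -2812.96, -25513.53]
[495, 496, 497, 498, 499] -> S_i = 495 + 1*i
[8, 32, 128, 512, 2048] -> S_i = 8*4^i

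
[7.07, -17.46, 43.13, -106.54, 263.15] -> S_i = 7.07*(-2.47)^i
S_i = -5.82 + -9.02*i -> [-5.82, -14.84, -23.86, -32.88, -41.9]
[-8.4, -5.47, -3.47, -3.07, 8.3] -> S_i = Random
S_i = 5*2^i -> [5, 10, 20, 40, 80]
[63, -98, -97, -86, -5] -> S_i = Random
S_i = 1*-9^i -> [1, -9, 81, -729, 6561]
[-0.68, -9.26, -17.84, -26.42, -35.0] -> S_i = -0.68 + -8.58*i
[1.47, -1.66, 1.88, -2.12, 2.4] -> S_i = 1.47*(-1.13)^i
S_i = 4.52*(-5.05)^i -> [4.52, -22.83, 115.27, -582.12, 2939.71]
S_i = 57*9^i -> [57, 513, 4617, 41553, 373977]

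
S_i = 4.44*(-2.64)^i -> [4.44, -11.72, 30.95, -81.69, 215.67]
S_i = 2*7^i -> [2, 14, 98, 686, 4802]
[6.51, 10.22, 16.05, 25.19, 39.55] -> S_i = 6.51*1.57^i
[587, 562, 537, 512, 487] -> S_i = 587 + -25*i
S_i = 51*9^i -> [51, 459, 4131, 37179, 334611]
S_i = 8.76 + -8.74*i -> [8.76, 0.02, -8.72, -17.46, -26.2]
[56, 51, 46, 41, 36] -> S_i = 56 + -5*i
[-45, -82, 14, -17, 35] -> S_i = Random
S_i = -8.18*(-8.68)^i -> [-8.18, 71.0, -616.3, 5349.49, -46433.58]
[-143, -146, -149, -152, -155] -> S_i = -143 + -3*i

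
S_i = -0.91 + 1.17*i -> [-0.91, 0.26, 1.43, 2.6, 3.77]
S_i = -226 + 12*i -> [-226, -214, -202, -190, -178]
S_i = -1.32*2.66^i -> [-1.32, -3.51, -9.34, -24.84, -66.08]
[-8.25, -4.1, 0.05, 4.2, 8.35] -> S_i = -8.25 + 4.15*i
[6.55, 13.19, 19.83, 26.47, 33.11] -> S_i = 6.55 + 6.64*i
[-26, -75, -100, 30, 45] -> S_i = Random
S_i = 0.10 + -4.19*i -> [0.1, -4.09, -8.28, -12.47, -16.66]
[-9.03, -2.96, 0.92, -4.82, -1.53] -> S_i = Random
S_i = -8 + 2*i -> [-8, -6, -4, -2, 0]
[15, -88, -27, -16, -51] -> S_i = Random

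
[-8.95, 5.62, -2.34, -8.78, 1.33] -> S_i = Random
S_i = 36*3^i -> [36, 108, 324, 972, 2916]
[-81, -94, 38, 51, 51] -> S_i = Random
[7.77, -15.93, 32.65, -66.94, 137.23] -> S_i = 7.77*(-2.05)^i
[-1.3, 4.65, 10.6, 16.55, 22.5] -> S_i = -1.30 + 5.95*i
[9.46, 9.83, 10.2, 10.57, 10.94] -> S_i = 9.46 + 0.37*i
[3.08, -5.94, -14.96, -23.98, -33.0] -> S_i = 3.08 + -9.02*i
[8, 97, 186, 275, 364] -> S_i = 8 + 89*i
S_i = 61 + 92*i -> [61, 153, 245, 337, 429]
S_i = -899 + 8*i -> [-899, -891, -883, -875, -867]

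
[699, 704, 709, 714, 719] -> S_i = 699 + 5*i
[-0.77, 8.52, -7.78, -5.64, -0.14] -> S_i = Random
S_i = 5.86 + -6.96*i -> [5.86, -1.1, -8.06, -15.02, -21.98]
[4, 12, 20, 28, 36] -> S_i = 4 + 8*i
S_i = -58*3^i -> [-58, -174, -522, -1566, -4698]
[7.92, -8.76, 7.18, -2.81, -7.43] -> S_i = Random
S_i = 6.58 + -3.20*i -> [6.58, 3.38, 0.18, -3.02, -6.22]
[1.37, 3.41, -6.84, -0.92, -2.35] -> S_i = Random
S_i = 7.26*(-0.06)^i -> [7.26, -0.44, 0.03, -0.0, 0.0]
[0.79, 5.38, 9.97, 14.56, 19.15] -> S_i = 0.79 + 4.59*i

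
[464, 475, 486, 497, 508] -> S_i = 464 + 11*i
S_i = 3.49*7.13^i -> [3.49, 24.88, 177.42, 1265.01, 9019.52]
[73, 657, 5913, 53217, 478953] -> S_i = 73*9^i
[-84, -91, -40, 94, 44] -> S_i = Random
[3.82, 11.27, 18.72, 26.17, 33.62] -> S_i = 3.82 + 7.45*i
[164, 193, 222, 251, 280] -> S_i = 164 + 29*i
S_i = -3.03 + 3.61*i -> [-3.03, 0.58, 4.19, 7.8, 11.41]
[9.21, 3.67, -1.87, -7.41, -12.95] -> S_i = 9.21 + -5.54*i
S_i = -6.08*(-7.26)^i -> [-6.08, 44.14, -320.46, 2326.56, -16890.79]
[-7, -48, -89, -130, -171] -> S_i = -7 + -41*i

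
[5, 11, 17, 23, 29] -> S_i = 5 + 6*i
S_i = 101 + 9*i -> [101, 110, 119, 128, 137]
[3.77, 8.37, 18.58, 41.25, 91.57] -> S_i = 3.77*2.22^i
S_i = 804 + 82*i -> [804, 886, 968, 1050, 1132]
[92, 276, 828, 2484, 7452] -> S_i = 92*3^i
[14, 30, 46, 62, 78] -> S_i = 14 + 16*i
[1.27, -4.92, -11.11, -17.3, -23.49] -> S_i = 1.27 + -6.19*i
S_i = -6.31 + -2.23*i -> [-6.31, -8.54, -10.77, -13.0, -15.23]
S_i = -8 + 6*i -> [-8, -2, 4, 10, 16]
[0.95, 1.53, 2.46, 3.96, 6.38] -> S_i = 0.95*1.61^i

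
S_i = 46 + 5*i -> [46, 51, 56, 61, 66]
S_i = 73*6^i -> [73, 438, 2628, 15768, 94608]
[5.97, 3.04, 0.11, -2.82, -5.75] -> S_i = 5.97 + -2.93*i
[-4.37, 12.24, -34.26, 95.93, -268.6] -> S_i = -4.37*(-2.80)^i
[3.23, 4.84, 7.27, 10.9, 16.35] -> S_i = 3.23*1.50^i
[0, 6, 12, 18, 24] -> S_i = 0 + 6*i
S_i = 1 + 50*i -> [1, 51, 101, 151, 201]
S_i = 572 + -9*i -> [572, 563, 554, 545, 536]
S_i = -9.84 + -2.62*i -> [-9.84, -12.46, -15.08, -17.7, -20.32]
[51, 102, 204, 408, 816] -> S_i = 51*2^i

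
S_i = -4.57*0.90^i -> [-4.57, -4.11, -3.7, -3.33, -3.0]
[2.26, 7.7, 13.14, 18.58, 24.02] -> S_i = 2.26 + 5.44*i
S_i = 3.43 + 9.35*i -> [3.43, 12.78, 22.13, 31.48, 40.83]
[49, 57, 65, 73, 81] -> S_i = 49 + 8*i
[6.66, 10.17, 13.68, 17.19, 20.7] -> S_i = 6.66 + 3.51*i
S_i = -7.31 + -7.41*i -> [-7.31, -14.72, -22.13, -29.54, -36.95]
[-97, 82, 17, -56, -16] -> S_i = Random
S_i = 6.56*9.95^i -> [6.56, 65.27, 649.46, 6462.09, 64297.81]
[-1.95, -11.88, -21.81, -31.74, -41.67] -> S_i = -1.95 + -9.93*i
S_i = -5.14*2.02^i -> [-5.14, -10.38, -20.97, -42.37, -85.58]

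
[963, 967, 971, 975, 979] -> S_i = 963 + 4*i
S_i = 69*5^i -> [69, 345, 1725, 8625, 43125]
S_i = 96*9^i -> [96, 864, 7776, 69984, 629856]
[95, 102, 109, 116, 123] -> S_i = 95 + 7*i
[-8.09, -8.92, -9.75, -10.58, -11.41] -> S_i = -8.09 + -0.83*i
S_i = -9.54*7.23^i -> [-9.54, -68.97, -498.68, -3605.48, -26067.63]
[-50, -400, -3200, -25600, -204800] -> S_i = -50*8^i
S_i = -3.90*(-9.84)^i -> [-3.9, 38.38, -377.62, 3715.78, -36563.27]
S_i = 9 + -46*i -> [9, -37, -83, -129, -175]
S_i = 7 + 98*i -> [7, 105, 203, 301, 399]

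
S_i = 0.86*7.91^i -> [0.86, 6.8, 53.81, 425.63, 3366.7]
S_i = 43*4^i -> [43, 172, 688, 2752, 11008]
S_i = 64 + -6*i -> [64, 58, 52, 46, 40]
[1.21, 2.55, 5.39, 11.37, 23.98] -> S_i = 1.21*2.11^i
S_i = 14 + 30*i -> [14, 44, 74, 104, 134]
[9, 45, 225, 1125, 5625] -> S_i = 9*5^i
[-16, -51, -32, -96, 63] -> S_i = Random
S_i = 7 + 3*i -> [7, 10, 13, 16, 19]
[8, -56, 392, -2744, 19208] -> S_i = 8*-7^i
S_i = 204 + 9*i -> [204, 213, 222, 231, 240]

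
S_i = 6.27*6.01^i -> [6.27, 37.68, 226.47, 1361.1, 8180.23]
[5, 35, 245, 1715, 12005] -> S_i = 5*7^i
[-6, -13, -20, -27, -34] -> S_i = -6 + -7*i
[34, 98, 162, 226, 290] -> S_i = 34 + 64*i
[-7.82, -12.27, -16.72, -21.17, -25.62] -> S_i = -7.82 + -4.45*i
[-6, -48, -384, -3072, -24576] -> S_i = -6*8^i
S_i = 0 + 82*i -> [0, 82, 164, 246, 328]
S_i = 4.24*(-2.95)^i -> [4.24, -12.51, 36.9, -108.85, 321.11]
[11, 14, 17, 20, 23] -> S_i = 11 + 3*i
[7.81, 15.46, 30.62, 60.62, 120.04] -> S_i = 7.81*1.98^i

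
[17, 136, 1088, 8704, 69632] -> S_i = 17*8^i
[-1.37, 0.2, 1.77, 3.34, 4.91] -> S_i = -1.37 + 1.57*i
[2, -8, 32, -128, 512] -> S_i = 2*-4^i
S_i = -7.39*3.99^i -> [-7.39, -29.49, -117.65, -469.42, -1872.99]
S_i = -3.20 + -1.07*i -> [-3.2, -4.27, -5.34, -6.41, -7.48]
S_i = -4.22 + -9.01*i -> [-4.22, -13.23, -22.24, -31.25, -40.26]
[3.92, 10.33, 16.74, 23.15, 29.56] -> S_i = 3.92 + 6.41*i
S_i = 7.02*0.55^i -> [7.02, 3.86, 2.12, 1.17, 0.64]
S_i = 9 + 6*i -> [9, 15, 21, 27, 33]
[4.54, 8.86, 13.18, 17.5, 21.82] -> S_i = 4.54 + 4.32*i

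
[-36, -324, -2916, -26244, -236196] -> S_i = -36*9^i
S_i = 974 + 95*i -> [974, 1069, 1164, 1259, 1354]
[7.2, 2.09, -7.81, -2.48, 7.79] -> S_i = Random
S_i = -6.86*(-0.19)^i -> [-6.86, 1.3, -0.25, 0.05, -0.01]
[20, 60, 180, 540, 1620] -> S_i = 20*3^i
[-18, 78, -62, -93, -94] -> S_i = Random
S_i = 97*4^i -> [97, 388, 1552, 6208, 24832]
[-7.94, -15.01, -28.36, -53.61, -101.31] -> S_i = -7.94*1.89^i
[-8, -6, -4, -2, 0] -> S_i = -8 + 2*i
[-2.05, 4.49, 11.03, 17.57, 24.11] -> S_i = -2.05 + 6.54*i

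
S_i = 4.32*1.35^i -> [4.32, 5.83, 7.87, 10.63, 14.35]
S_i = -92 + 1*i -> [-92, -91, -90, -89, -88]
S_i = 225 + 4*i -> [225, 229, 233, 237, 241]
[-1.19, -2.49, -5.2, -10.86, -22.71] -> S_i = -1.19*2.09^i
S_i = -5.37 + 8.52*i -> [-5.37, 3.15, 11.67, 20.19, 28.71]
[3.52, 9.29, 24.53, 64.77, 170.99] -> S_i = 3.52*2.64^i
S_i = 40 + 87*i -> [40, 127, 214, 301, 388]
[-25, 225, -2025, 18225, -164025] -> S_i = -25*-9^i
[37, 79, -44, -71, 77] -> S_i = Random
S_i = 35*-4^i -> [35, -140, 560, -2240, 8960]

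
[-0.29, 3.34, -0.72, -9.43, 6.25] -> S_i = Random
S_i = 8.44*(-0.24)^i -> [8.44, -2.03, 0.49, -0.12, 0.03]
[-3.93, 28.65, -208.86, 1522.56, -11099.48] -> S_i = -3.93*(-7.29)^i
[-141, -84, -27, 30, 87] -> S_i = -141 + 57*i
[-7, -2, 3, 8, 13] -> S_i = -7 + 5*i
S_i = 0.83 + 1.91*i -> [0.83, 2.74, 4.65, 6.56, 8.47]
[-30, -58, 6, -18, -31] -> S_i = Random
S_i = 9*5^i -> [9, 45, 225, 1125, 5625]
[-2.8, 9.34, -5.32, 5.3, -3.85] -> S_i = Random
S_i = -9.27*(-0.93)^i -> [-9.27, 8.62, -8.02, 7.46, -6.93]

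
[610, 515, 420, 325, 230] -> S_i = 610 + -95*i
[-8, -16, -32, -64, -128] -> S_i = -8*2^i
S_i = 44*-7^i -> [44, -308, 2156, -15092, 105644]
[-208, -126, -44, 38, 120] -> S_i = -208 + 82*i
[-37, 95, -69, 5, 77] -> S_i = Random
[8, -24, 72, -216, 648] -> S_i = 8*-3^i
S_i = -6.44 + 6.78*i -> [-6.44, 0.34, 7.12, 13.9, 20.68]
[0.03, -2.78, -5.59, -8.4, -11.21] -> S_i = 0.03 + -2.81*i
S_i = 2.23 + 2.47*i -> [2.23, 4.7, 7.17, 9.64, 12.11]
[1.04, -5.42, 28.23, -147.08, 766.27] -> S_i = 1.04*(-5.21)^i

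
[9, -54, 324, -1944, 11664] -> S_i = 9*-6^i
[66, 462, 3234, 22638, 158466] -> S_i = 66*7^i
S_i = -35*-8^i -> [-35, 280, -2240, 17920, -143360]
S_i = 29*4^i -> [29, 116, 464, 1856, 7424]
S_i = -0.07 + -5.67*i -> [-0.07, -5.74, -11.41, -17.08, -22.75]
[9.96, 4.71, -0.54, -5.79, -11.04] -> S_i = 9.96 + -5.25*i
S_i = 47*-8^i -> [47, -376, 3008, -24064, 192512]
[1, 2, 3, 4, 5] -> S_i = 1 + 1*i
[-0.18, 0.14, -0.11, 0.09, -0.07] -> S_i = -0.18*(-0.79)^i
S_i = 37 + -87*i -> [37, -50, -137, -224, -311]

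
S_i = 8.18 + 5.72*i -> [8.18, 13.9, 19.62, 25.34, 31.06]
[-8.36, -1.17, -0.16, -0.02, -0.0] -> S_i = -8.36*0.14^i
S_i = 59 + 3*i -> [59, 62, 65, 68, 71]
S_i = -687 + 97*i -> [-687, -590, -493, -396, -299]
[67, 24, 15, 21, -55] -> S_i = Random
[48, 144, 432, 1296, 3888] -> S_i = 48*3^i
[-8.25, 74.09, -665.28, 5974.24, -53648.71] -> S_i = -8.25*(-8.98)^i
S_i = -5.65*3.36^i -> [-5.65, -18.98, -63.79, -214.32, -720.12]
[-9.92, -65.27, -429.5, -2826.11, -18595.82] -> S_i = -9.92*6.58^i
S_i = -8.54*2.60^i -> [-8.54, -22.2, -57.73, -150.1, -390.26]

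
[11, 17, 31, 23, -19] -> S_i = Random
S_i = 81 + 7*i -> [81, 88, 95, 102, 109]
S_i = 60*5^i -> [60, 300, 1500, 7500, 37500]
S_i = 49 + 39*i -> [49, 88, 127, 166, 205]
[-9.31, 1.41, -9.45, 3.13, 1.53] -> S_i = Random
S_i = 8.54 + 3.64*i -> [8.54, 12.18, 15.82, 19.46, 23.1]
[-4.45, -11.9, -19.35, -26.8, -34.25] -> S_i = -4.45 + -7.45*i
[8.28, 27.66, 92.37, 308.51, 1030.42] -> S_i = 8.28*3.34^i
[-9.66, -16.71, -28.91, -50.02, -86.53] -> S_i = -9.66*1.73^i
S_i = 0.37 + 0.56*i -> [0.37, 0.93, 1.49, 2.05, 2.61]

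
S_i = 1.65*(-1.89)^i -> [1.65, -3.12, 5.89, -11.14, 21.05]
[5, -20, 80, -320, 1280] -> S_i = 5*-4^i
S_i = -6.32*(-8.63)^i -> [-6.32, 54.54, -470.69, 4062.09, -35055.83]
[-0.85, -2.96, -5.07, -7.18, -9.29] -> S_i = -0.85 + -2.11*i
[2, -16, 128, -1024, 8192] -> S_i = 2*-8^i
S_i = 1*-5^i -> [1, -5, 25, -125, 625]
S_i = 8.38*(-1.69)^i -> [8.38, -14.16, 23.93, -40.45, 68.36]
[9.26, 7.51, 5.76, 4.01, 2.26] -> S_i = 9.26 + -1.75*i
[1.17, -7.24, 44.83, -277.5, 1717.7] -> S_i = 1.17*(-6.19)^i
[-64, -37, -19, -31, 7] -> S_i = Random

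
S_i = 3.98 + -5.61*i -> [3.98, -1.63, -7.24, -12.85, -18.46]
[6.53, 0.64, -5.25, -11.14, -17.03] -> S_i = 6.53 + -5.89*i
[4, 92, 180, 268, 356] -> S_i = 4 + 88*i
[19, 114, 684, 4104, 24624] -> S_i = 19*6^i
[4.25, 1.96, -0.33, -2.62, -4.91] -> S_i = 4.25 + -2.29*i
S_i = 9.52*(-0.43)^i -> [9.52, -4.09, 1.76, -0.76, 0.33]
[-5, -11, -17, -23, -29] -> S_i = -5 + -6*i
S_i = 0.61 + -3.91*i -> [0.61, -3.3, -7.21, -11.12, -15.03]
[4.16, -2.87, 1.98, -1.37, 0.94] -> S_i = 4.16*(-0.69)^i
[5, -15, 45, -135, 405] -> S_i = 5*-3^i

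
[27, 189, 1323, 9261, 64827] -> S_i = 27*7^i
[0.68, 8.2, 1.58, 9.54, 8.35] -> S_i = Random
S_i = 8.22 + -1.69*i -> [8.22, 6.53, 4.84, 3.15, 1.46]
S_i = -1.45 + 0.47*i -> [-1.45, -0.98, -0.51, -0.04, 0.43]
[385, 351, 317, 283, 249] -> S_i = 385 + -34*i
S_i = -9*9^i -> [-9, -81, -729, -6561, -59049]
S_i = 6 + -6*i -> [6, 0, -6, -12, -18]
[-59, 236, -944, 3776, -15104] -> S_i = -59*-4^i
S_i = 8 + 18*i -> [8, 26, 44, 62, 80]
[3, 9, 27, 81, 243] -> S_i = 3*3^i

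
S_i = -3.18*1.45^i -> [-3.18, -4.61, -6.69, -9.69, -14.06]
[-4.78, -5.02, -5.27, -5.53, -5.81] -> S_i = -4.78*1.05^i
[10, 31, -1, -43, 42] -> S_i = Random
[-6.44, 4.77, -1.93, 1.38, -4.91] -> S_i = Random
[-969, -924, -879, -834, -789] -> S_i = -969 + 45*i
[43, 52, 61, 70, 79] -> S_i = 43 + 9*i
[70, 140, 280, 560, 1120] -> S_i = 70*2^i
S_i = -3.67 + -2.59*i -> [-3.67, -6.26, -8.85, -11.44, -14.03]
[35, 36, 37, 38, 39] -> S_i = 35 + 1*i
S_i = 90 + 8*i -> [90, 98, 106, 114, 122]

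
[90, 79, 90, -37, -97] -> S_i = Random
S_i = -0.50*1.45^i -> [-0.5, -0.72, -1.05, -1.52, -2.21]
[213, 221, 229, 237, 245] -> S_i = 213 + 8*i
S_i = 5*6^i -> [5, 30, 180, 1080, 6480]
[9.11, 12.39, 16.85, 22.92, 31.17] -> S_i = 9.11*1.36^i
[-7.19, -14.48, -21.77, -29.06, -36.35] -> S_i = -7.19 + -7.29*i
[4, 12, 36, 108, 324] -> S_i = 4*3^i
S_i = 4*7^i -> [4, 28, 196, 1372, 9604]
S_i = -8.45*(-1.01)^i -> [-8.45, 8.53, -8.62, 8.71, -8.79]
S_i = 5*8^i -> [5, 40, 320, 2560, 20480]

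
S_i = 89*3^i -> [89, 267, 801, 2403, 7209]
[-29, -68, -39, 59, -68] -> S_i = Random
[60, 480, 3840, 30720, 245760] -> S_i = 60*8^i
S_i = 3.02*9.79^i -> [3.02, 29.57, 289.45, 2833.71, 27742.0]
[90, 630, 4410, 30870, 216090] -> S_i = 90*7^i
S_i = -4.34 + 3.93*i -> [-4.34, -0.41, 3.52, 7.45, 11.38]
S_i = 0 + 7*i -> [0, 7, 14, 21, 28]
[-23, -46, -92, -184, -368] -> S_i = -23*2^i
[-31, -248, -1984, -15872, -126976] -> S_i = -31*8^i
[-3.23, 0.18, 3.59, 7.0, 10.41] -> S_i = -3.23 + 3.41*i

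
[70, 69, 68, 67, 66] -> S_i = 70 + -1*i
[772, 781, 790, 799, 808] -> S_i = 772 + 9*i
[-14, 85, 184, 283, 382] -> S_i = -14 + 99*i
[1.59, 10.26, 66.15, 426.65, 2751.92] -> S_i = 1.59*6.45^i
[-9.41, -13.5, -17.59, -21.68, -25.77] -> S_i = -9.41 + -4.09*i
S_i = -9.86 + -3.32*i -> [-9.86, -13.18, -16.5, -19.82, -23.14]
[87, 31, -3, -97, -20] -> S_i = Random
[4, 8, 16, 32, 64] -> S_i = 4*2^i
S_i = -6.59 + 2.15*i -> [-6.59, -4.44, -2.29, -0.14, 2.01]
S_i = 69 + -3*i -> [69, 66, 63, 60, 57]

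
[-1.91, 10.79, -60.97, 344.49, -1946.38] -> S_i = -1.91*(-5.65)^i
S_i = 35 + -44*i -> [35, -9, -53, -97, -141]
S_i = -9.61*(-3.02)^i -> [-9.61, 29.02, -87.65, 264.69, -799.38]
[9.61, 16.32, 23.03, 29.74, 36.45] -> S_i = 9.61 + 6.71*i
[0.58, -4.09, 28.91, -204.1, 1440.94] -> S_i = 0.58*(-7.06)^i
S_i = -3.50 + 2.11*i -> [-3.5, -1.39, 0.72, 2.83, 4.94]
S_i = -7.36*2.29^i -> [-7.36, -16.85, -38.6, -88.39, -202.4]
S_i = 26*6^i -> [26, 156, 936, 5616, 33696]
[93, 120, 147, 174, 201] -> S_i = 93 + 27*i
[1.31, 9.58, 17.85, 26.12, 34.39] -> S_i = 1.31 + 8.27*i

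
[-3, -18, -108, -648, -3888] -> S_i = -3*6^i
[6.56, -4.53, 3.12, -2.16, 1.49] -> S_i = 6.56*(-0.69)^i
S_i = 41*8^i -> [41, 328, 2624, 20992, 167936]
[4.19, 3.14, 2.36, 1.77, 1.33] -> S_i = 4.19*0.75^i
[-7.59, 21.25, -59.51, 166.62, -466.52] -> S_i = -7.59*(-2.80)^i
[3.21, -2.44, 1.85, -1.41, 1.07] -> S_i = 3.21*(-0.76)^i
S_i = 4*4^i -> [4, 16, 64, 256, 1024]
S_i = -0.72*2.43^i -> [-0.72, -1.75, -4.25, -10.33, -25.1]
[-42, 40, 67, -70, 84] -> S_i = Random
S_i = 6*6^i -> [6, 36, 216, 1296, 7776]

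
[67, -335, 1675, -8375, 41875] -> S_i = 67*-5^i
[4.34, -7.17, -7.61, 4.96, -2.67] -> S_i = Random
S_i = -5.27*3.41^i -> [-5.27, -17.97, -61.28, -208.97, -712.57]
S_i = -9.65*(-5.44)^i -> [-9.65, 52.5, -285.58, 1553.55, -8451.29]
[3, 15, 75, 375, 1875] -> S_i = 3*5^i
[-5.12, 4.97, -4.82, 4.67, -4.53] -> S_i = -5.12*(-0.97)^i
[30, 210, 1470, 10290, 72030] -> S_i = 30*7^i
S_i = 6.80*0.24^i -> [6.8, 1.63, 0.39, 0.09, 0.02]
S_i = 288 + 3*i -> [288, 291, 294, 297, 300]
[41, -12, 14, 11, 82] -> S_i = Random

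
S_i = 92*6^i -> [92, 552, 3312, 19872, 119232]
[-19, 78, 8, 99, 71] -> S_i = Random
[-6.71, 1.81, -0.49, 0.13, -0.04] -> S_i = -6.71*(-0.27)^i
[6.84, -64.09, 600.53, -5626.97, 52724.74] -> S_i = 6.84*(-9.37)^i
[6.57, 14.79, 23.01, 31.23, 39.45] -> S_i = 6.57 + 8.22*i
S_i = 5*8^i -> [5, 40, 320, 2560, 20480]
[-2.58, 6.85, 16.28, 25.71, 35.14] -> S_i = -2.58 + 9.43*i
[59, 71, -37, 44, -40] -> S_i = Random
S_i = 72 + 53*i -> [72, 125, 178, 231, 284]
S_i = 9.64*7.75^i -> [9.64, 74.71, 579.0, 4487.27, 34776.34]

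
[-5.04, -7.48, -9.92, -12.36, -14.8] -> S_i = -5.04 + -2.44*i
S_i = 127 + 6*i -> [127, 133, 139, 145, 151]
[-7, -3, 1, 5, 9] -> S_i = -7 + 4*i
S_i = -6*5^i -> [-6, -30, -150, -750, -3750]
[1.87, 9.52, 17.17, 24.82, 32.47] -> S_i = 1.87 + 7.65*i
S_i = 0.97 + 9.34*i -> [0.97, 10.31, 19.65, 28.99, 38.33]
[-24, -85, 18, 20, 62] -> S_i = Random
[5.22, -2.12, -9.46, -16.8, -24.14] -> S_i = 5.22 + -7.34*i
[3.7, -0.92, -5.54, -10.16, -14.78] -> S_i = 3.70 + -4.62*i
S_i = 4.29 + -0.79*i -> [4.29, 3.5, 2.71, 1.92, 1.13]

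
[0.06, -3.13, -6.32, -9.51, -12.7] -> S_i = 0.06 + -3.19*i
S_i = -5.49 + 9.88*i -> [-5.49, 4.39, 14.27, 24.15, 34.03]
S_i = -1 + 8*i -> [-1, 7, 15, 23, 31]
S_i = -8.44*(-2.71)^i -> [-8.44, 22.87, -61.98, 167.98, -455.22]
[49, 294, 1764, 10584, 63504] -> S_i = 49*6^i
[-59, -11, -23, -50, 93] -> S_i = Random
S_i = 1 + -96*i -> [1, -95, -191, -287, -383]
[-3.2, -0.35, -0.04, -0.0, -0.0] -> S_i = -3.20*0.11^i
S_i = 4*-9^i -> [4, -36, 324, -2916, 26244]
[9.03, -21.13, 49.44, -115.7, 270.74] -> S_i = 9.03*(-2.34)^i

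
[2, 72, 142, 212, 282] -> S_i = 2 + 70*i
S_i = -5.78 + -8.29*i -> [-5.78, -14.07, -22.36, -30.65, -38.94]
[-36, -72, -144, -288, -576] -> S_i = -36*2^i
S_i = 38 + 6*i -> [38, 44, 50, 56, 62]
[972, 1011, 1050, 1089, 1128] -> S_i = 972 + 39*i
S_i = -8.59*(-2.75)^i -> [-8.59, 23.62, -64.96, 178.65, -491.27]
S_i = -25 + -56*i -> [-25, -81, -137, -193, -249]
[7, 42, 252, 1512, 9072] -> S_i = 7*6^i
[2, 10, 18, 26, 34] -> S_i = 2 + 8*i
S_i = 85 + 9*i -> [85, 94, 103, 112, 121]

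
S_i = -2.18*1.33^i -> [-2.18, -2.9, -3.86, -5.13, -6.82]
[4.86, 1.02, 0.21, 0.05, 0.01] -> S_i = 4.86*0.21^i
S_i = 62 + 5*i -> [62, 67, 72, 77, 82]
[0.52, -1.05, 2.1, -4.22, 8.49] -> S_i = 0.52*(-2.01)^i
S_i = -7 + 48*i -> [-7, 41, 89, 137, 185]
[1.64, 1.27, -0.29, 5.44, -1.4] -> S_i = Random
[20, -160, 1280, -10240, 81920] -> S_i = 20*-8^i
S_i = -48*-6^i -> [-48, 288, -1728, 10368, -62208]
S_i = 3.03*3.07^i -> [3.03, 9.3, 28.56, 87.67, 269.15]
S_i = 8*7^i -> [8, 56, 392, 2744, 19208]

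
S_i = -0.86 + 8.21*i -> [-0.86, 7.35, 15.56, 23.77, 31.98]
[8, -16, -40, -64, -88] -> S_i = 8 + -24*i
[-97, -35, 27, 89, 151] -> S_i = -97 + 62*i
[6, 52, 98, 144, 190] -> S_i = 6 + 46*i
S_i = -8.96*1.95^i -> [-8.96, -17.47, -34.07, -66.44, -129.55]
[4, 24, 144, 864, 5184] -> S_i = 4*6^i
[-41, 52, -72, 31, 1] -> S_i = Random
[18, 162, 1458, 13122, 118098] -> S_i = 18*9^i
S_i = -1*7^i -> [-1, -7, -49, -343, -2401]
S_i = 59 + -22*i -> [59, 37, 15, -7, -29]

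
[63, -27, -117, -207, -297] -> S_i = 63 + -90*i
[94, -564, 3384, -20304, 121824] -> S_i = 94*-6^i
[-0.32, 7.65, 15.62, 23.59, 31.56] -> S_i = -0.32 + 7.97*i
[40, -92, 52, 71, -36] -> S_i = Random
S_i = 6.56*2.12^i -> [6.56, 13.91, 29.48, 62.5, 132.51]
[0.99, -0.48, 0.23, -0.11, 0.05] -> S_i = 0.99*(-0.48)^i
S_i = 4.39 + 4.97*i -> [4.39, 9.36, 14.33, 19.3, 24.27]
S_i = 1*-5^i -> [1, -5, 25, -125, 625]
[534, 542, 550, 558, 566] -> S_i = 534 + 8*i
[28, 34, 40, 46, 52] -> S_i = 28 + 6*i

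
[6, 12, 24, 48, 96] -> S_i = 6*2^i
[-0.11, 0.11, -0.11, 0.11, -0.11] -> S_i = -0.11*(-0.99)^i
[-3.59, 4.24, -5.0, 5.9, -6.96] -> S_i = -3.59*(-1.18)^i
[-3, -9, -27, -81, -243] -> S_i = -3*3^i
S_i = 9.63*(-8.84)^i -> [9.63, -85.13, 752.54, -6652.47, 58807.86]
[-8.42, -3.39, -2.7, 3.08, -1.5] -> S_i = Random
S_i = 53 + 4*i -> [53, 57, 61, 65, 69]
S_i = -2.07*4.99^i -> [-2.07, -10.33, -51.54, -257.2, -1283.43]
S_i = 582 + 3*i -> [582, 585, 588, 591, 594]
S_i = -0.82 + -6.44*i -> [-0.82, -7.26, -13.7, -20.14, -26.58]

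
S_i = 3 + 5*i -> [3, 8, 13, 18, 23]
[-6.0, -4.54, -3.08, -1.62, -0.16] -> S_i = -6.00 + 1.46*i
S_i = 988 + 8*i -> [988, 996, 1004, 1012, 1020]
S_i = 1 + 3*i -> [1, 4, 7, 10, 13]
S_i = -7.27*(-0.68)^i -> [-7.27, 4.94, -3.36, 2.29, -1.55]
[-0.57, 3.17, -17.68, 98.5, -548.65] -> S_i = -0.57*(-5.57)^i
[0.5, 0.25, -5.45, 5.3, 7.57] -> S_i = Random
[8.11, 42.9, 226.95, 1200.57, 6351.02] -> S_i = 8.11*5.29^i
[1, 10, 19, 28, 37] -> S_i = 1 + 9*i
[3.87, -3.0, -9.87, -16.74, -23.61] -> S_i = 3.87 + -6.87*i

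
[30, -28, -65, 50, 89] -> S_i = Random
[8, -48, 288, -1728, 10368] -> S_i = 8*-6^i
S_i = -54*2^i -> [-54, -108, -216, -432, -864]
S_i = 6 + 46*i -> [6, 52, 98, 144, 190]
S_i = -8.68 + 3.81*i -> [-8.68, -4.87, -1.06, 2.75, 6.56]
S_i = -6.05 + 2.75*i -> [-6.05, -3.3, -0.55, 2.2, 4.95]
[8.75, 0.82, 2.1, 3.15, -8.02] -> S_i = Random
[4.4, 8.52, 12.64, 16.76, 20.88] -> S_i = 4.40 + 4.12*i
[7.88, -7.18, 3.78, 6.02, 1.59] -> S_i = Random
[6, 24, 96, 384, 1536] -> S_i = 6*4^i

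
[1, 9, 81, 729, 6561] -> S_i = 1*9^i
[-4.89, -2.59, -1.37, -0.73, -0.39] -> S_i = -4.89*0.53^i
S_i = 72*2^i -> [72, 144, 288, 576, 1152]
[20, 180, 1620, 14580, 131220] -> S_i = 20*9^i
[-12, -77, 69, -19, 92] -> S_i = Random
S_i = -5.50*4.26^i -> [-5.5, -23.43, -99.81, -425.2, -1811.34]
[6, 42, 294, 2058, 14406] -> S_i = 6*7^i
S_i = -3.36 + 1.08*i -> [-3.36, -2.28, -1.2, -0.12, 0.96]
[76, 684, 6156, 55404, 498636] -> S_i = 76*9^i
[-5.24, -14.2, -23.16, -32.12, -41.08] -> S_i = -5.24 + -8.96*i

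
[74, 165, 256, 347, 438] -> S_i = 74 + 91*i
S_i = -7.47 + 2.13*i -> [-7.47, -5.34, -3.21, -1.08, 1.05]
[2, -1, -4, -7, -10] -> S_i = 2 + -3*i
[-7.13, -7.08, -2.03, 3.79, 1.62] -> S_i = Random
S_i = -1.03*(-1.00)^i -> [-1.03, 1.03, -1.03, 1.03, -1.03]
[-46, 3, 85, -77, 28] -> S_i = Random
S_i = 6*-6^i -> [6, -36, 216, -1296, 7776]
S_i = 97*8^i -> [97, 776, 6208, 49664, 397312]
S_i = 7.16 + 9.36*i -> [7.16, 16.52, 25.88, 35.24, 44.6]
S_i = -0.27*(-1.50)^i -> [-0.27, 0.4, -0.61, 0.91, -1.37]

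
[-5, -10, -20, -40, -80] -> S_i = -5*2^i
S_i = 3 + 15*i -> [3, 18, 33, 48, 63]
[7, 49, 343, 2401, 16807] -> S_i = 7*7^i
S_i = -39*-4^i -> [-39, 156, -624, 2496, -9984]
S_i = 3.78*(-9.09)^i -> [3.78, -34.36, 312.33, -2839.12, 25807.58]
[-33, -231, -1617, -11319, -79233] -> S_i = -33*7^i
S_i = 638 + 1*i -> [638, 639, 640, 641, 642]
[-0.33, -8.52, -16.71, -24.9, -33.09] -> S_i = -0.33 + -8.19*i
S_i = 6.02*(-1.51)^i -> [6.02, -9.09, 13.73, -20.73, 31.3]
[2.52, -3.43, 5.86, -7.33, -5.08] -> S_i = Random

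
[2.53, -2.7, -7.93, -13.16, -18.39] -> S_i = 2.53 + -5.23*i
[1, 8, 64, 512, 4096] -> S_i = 1*8^i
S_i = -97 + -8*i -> [-97, -105, -113, -121, -129]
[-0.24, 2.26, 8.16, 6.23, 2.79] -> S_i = Random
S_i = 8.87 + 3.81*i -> [8.87, 12.68, 16.49, 20.3, 24.11]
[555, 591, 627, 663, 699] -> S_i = 555 + 36*i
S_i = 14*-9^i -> [14, -126, 1134, -10206, 91854]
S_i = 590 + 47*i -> [590, 637, 684, 731, 778]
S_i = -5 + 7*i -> [-5, 2, 9, 16, 23]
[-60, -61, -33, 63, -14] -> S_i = Random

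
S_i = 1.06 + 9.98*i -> [1.06, 11.04, 21.02, 31.0, 40.98]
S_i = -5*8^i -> [-5, -40, -320, -2560, -20480]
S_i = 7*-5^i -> [7, -35, 175, -875, 4375]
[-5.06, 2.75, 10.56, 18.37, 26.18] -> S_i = -5.06 + 7.81*i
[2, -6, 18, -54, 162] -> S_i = 2*-3^i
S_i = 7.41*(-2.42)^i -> [7.41, -17.93, 43.4, -105.02, 254.14]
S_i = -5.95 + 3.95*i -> [-5.95, -2.0, 1.95, 5.9, 9.85]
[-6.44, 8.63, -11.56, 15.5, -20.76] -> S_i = -6.44*(-1.34)^i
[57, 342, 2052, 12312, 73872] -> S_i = 57*6^i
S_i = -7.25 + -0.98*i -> [-7.25, -8.23, -9.21, -10.19, -11.17]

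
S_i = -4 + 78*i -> [-4, 74, 152, 230, 308]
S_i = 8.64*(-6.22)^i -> [8.64, -53.74, 334.27, -2079.15, 12932.29]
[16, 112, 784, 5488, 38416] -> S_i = 16*7^i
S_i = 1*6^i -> [1, 6, 36, 216, 1296]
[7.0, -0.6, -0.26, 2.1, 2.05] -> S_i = Random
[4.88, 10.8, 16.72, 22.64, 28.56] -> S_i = 4.88 + 5.92*i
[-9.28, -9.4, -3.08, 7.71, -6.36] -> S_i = Random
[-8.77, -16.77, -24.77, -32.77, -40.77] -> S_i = -8.77 + -8.00*i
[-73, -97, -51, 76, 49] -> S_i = Random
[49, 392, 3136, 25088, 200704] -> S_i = 49*8^i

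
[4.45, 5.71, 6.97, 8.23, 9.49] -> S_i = 4.45 + 1.26*i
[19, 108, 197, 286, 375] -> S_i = 19 + 89*i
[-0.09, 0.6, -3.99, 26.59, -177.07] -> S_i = -0.09*(-6.66)^i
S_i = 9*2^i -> [9, 18, 36, 72, 144]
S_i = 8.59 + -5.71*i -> [8.59, 2.88, -2.83, -8.54, -14.25]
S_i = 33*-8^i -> [33, -264, 2112, -16896, 135168]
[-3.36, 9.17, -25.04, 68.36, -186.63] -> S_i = -3.36*(-2.73)^i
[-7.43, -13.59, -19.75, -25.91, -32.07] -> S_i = -7.43 + -6.16*i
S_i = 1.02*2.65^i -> [1.02, 2.7, 7.16, 18.98, 50.3]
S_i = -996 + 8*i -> [-996, -988, -980, -972, -964]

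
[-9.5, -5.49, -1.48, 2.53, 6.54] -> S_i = -9.50 + 4.01*i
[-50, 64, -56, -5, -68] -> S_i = Random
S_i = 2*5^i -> [2, 10, 50, 250, 1250]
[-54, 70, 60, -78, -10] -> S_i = Random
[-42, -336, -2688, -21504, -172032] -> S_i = -42*8^i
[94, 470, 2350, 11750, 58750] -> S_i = 94*5^i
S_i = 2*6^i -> [2, 12, 72, 432, 2592]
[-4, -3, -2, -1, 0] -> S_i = -4 + 1*i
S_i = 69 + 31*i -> [69, 100, 131, 162, 193]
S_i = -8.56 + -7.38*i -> [-8.56, -15.94, -23.32, -30.7, -38.08]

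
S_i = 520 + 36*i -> [520, 556, 592, 628, 664]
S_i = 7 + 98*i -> [7, 105, 203, 301, 399]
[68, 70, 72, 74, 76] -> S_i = 68 + 2*i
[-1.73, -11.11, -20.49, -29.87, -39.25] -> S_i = -1.73 + -9.38*i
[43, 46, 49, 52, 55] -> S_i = 43 + 3*i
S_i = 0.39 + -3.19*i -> [0.39, -2.8, -5.99, -9.18, -12.37]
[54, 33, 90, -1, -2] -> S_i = Random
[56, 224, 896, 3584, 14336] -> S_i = 56*4^i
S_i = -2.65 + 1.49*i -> [-2.65, -1.16, 0.33, 1.82, 3.31]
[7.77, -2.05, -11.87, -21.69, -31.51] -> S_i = 7.77 + -9.82*i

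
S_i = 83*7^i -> [83, 581, 4067, 28469, 199283]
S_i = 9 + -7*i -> [9, 2, -5, -12, -19]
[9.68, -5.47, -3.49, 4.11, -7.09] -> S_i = Random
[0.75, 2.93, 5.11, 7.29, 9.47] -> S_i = 0.75 + 2.18*i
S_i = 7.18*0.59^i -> [7.18, 4.24, 2.5, 1.47, 0.87]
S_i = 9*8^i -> [9, 72, 576, 4608, 36864]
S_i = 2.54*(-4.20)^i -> [2.54, -10.67, 44.81, -188.18, 790.37]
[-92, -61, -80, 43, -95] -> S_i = Random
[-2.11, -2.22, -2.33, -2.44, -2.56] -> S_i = -2.11*1.05^i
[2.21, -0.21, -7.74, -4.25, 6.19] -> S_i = Random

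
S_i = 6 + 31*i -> [6, 37, 68, 99, 130]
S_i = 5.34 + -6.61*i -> [5.34, -1.27, -7.88, -14.49, -21.1]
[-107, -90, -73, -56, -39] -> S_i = -107 + 17*i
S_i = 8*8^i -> [8, 64, 512, 4096, 32768]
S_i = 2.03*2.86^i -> [2.03, 5.81, 16.6, 47.49, 135.82]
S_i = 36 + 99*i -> [36, 135, 234, 333, 432]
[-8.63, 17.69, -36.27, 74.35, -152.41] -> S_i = -8.63*(-2.05)^i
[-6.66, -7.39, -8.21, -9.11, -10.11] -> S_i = -6.66*1.11^i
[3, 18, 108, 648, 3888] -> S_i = 3*6^i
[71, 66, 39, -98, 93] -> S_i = Random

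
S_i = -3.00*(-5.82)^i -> [-3.0, 17.46, -101.62, 591.41, -3442.02]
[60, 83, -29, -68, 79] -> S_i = Random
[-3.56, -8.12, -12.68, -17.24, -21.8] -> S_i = -3.56 + -4.56*i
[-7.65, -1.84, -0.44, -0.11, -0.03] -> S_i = -7.65*0.24^i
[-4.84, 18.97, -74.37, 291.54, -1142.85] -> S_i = -4.84*(-3.92)^i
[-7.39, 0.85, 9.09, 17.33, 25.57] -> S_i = -7.39 + 8.24*i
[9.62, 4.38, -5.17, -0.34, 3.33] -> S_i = Random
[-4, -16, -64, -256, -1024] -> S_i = -4*4^i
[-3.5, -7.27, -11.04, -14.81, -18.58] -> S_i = -3.50 + -3.77*i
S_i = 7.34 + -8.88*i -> [7.34, -1.54, -10.42, -19.3, -28.18]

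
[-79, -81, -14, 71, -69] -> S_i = Random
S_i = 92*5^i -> [92, 460, 2300, 11500, 57500]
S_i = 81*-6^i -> [81, -486, 2916, -17496, 104976]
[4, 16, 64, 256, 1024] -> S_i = 4*4^i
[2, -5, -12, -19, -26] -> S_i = 2 + -7*i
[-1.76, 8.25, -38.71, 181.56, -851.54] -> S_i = -1.76*(-4.69)^i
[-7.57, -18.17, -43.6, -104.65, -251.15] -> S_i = -7.57*2.40^i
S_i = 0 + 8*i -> [0, 8, 16, 24, 32]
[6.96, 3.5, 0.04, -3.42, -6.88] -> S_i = 6.96 + -3.46*i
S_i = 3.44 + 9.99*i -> [3.44, 13.43, 23.42, 33.41, 43.4]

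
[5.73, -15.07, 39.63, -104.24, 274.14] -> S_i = 5.73*(-2.63)^i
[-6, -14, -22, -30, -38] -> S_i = -6 + -8*i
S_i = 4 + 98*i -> [4, 102, 200, 298, 396]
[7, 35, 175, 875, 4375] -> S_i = 7*5^i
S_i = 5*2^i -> [5, 10, 20, 40, 80]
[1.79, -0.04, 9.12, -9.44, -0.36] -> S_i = Random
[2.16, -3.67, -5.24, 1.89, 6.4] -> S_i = Random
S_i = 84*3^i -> [84, 252, 756, 2268, 6804]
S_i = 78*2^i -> [78, 156, 312, 624, 1248]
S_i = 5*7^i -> [5, 35, 245, 1715, 12005]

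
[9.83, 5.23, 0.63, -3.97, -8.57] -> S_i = 9.83 + -4.60*i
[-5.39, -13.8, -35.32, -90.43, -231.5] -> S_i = -5.39*2.56^i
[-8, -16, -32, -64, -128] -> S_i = -8*2^i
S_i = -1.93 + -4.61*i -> [-1.93, -6.54, -11.15, -15.76, -20.37]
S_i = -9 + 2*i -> [-9, -7, -5, -3, -1]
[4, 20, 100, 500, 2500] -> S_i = 4*5^i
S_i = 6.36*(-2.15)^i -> [6.36, -13.67, 29.4, -63.21, 135.9]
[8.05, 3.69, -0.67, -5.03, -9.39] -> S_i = 8.05 + -4.36*i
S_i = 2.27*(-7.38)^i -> [2.27, -16.75, 123.63, -912.42, 6733.66]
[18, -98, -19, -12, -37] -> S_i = Random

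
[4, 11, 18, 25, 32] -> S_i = 4 + 7*i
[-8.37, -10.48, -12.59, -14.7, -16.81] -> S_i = -8.37 + -2.11*i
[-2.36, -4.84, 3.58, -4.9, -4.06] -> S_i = Random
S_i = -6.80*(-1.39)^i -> [-6.8, 9.45, -13.14, 18.26, -25.38]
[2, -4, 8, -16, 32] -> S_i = 2*-2^i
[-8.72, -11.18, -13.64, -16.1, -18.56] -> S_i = -8.72 + -2.46*i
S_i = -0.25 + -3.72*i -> [-0.25, -3.97, -7.69, -11.41, -15.13]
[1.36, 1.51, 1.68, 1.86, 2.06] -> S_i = 1.36*1.11^i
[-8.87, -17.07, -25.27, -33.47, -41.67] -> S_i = -8.87 + -8.20*i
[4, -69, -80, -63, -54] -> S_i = Random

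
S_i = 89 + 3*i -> [89, 92, 95, 98, 101]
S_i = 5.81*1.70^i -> [5.81, 9.88, 16.79, 28.54, 48.53]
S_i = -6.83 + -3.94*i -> [-6.83, -10.77, -14.71, -18.65, -22.59]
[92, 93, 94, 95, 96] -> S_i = 92 + 1*i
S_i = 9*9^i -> [9, 81, 729, 6561, 59049]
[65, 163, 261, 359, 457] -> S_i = 65 + 98*i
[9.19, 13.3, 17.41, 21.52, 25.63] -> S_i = 9.19 + 4.11*i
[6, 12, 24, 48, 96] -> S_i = 6*2^i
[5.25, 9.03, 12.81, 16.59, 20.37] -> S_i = 5.25 + 3.78*i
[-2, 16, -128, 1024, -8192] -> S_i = -2*-8^i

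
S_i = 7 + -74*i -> [7, -67, -141, -215, -289]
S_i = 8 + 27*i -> [8, 35, 62, 89, 116]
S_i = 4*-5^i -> [4, -20, 100, -500, 2500]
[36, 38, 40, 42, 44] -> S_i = 36 + 2*i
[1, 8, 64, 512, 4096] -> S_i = 1*8^i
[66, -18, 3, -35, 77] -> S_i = Random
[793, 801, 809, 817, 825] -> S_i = 793 + 8*i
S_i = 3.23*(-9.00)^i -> [3.23, -29.07, 261.63, -2354.67, 21192.03]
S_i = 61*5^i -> [61, 305, 1525, 7625, 38125]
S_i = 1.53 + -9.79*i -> [1.53, -8.26, -18.05, -27.84, -37.63]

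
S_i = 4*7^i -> [4, 28, 196, 1372, 9604]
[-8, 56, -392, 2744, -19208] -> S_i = -8*-7^i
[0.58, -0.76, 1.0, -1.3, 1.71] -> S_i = 0.58*(-1.31)^i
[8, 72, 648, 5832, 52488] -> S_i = 8*9^i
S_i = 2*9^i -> [2, 18, 162, 1458, 13122]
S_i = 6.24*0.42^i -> [6.24, 2.62, 1.1, 0.46, 0.19]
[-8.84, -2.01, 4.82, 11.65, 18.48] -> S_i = -8.84 + 6.83*i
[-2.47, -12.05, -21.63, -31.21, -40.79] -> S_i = -2.47 + -9.58*i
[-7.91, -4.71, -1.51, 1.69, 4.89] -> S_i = -7.91 + 3.20*i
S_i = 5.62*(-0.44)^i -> [5.62, -2.47, 1.09, -0.48, 0.21]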